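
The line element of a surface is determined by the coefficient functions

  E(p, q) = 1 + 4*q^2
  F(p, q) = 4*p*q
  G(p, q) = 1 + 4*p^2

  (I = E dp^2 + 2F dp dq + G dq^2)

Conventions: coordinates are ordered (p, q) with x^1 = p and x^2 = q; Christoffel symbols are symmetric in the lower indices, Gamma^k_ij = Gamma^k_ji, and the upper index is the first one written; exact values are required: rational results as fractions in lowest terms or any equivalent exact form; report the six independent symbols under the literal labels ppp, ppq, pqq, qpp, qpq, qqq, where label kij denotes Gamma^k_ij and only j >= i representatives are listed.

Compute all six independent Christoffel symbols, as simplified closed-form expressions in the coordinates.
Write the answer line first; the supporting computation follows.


Answer: Gamma_ppp = 0, Gamma_ppq = 4*q/(4*p^2 + 4*q^2 + 1), Gamma_pqq = 0, Gamma_qpp = 0, Gamma_qpq = 4*p/(4*p^2 + 4*q^2 + 1), Gamma_qqq = 0

E = 1 + 4*q^2; F = 4*p*q; G = 1 + 4*p^2
Gamma^k_ij = (1/2) g^{kl} (d_i g_jl + d_j g_il - d_l g_ij), with g^inv = (1/(EG-F^2)) [[G, -F], [-F, E]]
first partials: E_p = 0, E_q = 8*q, F_p = 4*q, F_q = 4*p, G_p = 8*p, G_q = 0
D = EG - F^2 = 1 + 4*q^2 + 4*p^2
expanded: Gamma^p_pp = (G E_p - 2F F_p + F E_q)/(2D), Gamma^p_pq = (G E_q - F G_p)/(2D), Gamma^p_qq = (2G F_q - G G_p - F G_q)/(2D), Gamma^q_pp = (2E F_p - E E_q - F E_p)/(2D), Gamma^q_pq = (E G_p - F E_q)/(2D), Gamma^q_qq = (E G_q - 2F F_q + F G_p)/(2D); substitute and cancel common factors


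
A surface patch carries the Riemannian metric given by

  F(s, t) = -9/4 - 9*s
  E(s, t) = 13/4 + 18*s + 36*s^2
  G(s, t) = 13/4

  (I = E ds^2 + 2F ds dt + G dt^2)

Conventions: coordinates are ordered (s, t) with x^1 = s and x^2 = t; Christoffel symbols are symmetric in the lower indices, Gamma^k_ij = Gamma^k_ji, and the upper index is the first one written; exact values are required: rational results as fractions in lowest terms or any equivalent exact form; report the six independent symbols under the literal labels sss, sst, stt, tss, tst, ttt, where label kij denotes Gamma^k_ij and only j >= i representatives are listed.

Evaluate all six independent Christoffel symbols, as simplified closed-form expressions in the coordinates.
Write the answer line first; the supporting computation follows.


Answer: Gamma_sss = (72*s + 18)/(72*s^2 + 36*s + 11), Gamma_sst = 0, Gamma_stt = 0, Gamma_tss = -18/(72*s^2 + 36*s + 11), Gamma_tst = 0, Gamma_ttt = 0

E = 13/4 + 18*s + 36*s^2; F = -9/4 - 9*s; G = 13/4
Gamma^k_ij = (1/2) g^{kl} (d_i g_jl + d_j g_il - d_l g_ij), with g^inv = (1/(EG-F^2)) [[G, -F], [-F, E]]
first partials: E_s = 18 + 72*s, E_t = 0, F_s = -9, F_t = 0, G_s = 0, G_t = 0
D = EG - F^2 = 11/2 + 18*s + 36*s^2
expanded: Gamma^s_ss = (G E_s - 2F F_s + F E_t)/(2D), Gamma^s_st = (G E_t - F G_s)/(2D), Gamma^s_tt = (2G F_t - G G_s - F G_t)/(2D), Gamma^t_ss = (2E F_s - E E_t - F E_s)/(2D), Gamma^t_st = (E G_s - F E_t)/(2D), Gamma^t_tt = (E G_t - 2F F_t + F G_s)/(2D); substitute and cancel common factors


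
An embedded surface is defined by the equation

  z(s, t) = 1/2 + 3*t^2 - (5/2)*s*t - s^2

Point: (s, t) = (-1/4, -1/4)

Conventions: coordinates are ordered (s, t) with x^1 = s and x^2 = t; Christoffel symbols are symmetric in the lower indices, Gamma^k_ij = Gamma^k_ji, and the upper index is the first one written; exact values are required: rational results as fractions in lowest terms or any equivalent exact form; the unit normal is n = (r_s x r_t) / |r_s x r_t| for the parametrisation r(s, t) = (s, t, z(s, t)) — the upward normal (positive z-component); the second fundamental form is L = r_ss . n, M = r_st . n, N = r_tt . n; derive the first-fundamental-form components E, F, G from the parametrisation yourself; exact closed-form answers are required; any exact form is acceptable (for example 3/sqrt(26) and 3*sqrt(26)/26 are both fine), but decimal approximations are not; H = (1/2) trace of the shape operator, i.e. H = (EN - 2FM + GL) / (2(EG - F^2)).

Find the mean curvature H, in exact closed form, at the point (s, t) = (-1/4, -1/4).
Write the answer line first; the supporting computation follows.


Answer: H = 329*sqrt(194)/9409

z_s = 9/8, z_t = -7/8, z_ss = -2, z_st = -5/2, z_tt = 6
E = 145/64, F = -63/64, G = 113/64; answer radicand W^2 = 97/32
unnormalised second-form numerators: l = -2, m = -5/2, n = 6; L = l/sqrt(97/32), and similarly M = m/sqrt(W^2), N = n/sqrt(W^2)
H = (E*n - 2*F*m + G*l) / (2*(EG - F^2)*sqrt(W^2)); E*n - 2*F*m + G*l = 329/64, EG - F^2 = 97/32, so H = (329/388)/sqrt(97/32)


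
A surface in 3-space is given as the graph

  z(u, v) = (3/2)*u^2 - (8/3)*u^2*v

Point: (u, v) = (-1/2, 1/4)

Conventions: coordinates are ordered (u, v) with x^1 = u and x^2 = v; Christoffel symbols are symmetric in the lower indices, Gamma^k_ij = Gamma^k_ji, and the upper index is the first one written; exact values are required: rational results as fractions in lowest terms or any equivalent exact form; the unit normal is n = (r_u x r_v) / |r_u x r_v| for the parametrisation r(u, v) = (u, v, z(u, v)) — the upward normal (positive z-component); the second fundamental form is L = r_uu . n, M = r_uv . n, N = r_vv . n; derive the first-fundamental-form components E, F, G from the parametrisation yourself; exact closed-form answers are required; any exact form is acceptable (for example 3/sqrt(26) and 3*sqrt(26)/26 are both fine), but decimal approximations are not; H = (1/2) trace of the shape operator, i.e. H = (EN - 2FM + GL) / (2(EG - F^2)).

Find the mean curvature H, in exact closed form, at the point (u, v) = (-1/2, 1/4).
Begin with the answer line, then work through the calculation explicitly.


Answer: H = -60*sqrt(77)/5929

z_u = -5/6, z_v = -2/3, z_uu = 5/3, z_uv = 8/3, z_vv = 0
E = 61/36, F = 5/9, G = 13/9; answer radicand W^2 = 77/36
unnormalised second-form numerators: l = 5/3, m = 8/3, n = 0; L = l/sqrt(77/36), and similarly M = m/sqrt(W^2), N = n/sqrt(W^2)
H = (E*n - 2*F*m + G*l) / (2*(EG - F^2)*sqrt(W^2)); E*n - 2*F*m + G*l = -5/9, EG - F^2 = 77/36, so H = (-10/77)/sqrt(77/36)


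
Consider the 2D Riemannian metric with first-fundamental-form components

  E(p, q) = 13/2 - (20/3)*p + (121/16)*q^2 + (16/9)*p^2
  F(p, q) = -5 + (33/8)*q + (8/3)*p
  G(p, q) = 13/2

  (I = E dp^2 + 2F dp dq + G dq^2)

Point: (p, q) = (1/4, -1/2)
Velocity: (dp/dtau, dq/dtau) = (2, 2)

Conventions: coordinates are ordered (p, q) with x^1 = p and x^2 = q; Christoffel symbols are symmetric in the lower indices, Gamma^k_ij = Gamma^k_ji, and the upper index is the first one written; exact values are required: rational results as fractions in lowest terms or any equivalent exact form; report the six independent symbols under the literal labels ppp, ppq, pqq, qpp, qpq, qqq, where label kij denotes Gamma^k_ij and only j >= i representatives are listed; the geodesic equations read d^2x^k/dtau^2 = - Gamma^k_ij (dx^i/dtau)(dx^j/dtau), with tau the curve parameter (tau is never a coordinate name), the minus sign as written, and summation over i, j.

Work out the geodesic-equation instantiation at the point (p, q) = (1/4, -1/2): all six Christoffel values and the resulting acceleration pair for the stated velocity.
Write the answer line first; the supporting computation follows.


Answer: Gamma_ppp = 103505/16226, Gamma_ppq = -56628/8113, Gamma_pqq = 61776/8113, Gamma_qpp = 471769/64904, Gamma_qpq = -111441/16226, Gamma_qqq = 60786/8113; accelerations (d^2p/dtau^2, d^2q/dtau^2) = (-1090/8113, -66529/16226)

E = 3937/576, F = -307/48, G = 13/2 at the point
E_p = -52/9, E_q = -121/16, F_p = 8/3, F_q = 33/8, G_p = 0, G_q = 0
EG - F^2 = 8113/2304;  g^inv = (2304/8113) * [[13/2, 307/48], [307/48, 3937/576]]
first-kind symbols [ij,l] = (1/2)(d_i g_jl + d_j g_il - d_l g_ij): [pp,p] = E_p/2 = -26/9, [pp,q] = F_p - E_q/2 = 619/96, [pq,p] = E_q/2 = -121/32, [pq,q] = G_p/2 = 0, [qq,p] = F_q - G_p/2 = 33/8, [qq,q] = G_q/2 = 0
Gamma^p_ij = (G*[ij,p] - F*[ij,q])/(EG - F^2), Gamma^q_ij = (E*[ij,q] - F*[ij,p])/(EG - F^2)
Gamma_ppp = 103505/16226, Gamma_ppq = -56628/8113, Gamma_pqq = 61776/8113, Gamma_qpp = 471769/64904, Gamma_qpq = -111441/16226, Gamma_qqq = 60786/8113
d^2p/dtau^2 = -(Gamma_ppp*(2)^2 + 2*Gamma_ppq*(2)*(2) + Gamma_pqq*(2)^2) = -1090/8113
d^2q/dtau^2 = -(Gamma_qpp*(2)^2 + 2*Gamma_qpq*(2)*(2) + Gamma_qqq*(2)^2) = -66529/16226


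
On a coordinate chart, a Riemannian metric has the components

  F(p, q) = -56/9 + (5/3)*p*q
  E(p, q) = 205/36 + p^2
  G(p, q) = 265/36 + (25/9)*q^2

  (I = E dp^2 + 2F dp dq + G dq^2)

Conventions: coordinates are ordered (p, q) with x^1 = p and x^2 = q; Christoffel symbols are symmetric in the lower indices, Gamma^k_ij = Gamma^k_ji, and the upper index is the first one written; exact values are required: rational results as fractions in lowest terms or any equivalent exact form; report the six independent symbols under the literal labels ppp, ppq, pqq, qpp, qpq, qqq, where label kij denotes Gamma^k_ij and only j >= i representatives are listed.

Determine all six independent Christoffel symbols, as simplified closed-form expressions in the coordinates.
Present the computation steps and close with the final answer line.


E = 205/36 + p^2; F = -56/9 + (5/3)*p*q; G = 265/36 + (25/9)*q^2
Gamma^k_ij = (1/2) g^{kl} (d_i g_jl + d_j g_il - d_l g_ij), with g^inv = (1/(EG-F^2)) [[G, -F], [-F, E]]
first partials: E_p = 2*p, E_q = 0, F_p = (5/3)*q, F_q = (5/3)*p, G_p = 0, G_q = (50/9)*q
D = EG - F^2 = 461/144 + (5125/324)*q^2 + (560/27)*p*q + (265/36)*p^2
expanded: Gamma^p_pp = (G E_p - 2F F_p + F E_q)/(2D), Gamma^p_pq = (G E_q - F G_p)/(2D), Gamma^p_qq = (2G F_q - G G_p - F G_q)/(2D), Gamma^q_pp = (2E F_p - E E_q - F E_p)/(2D), Gamma^q_pq = (E G_p - F E_q)/(2D), Gamma^q_qq = (E G_q - 2F F_q + F G_p)/(2D); substitute and cancel common factors

Answer: Gamma_ppp = (9540*p + 13440*q)/(9540*p^2 + 26880*p*q + 20500*q^2 + 4149), Gamma_ppq = 0, Gamma_pqq = (15900*p + 22400*q)/(9540*p^2 + 26880*p*q + 20500*q^2 + 4149), Gamma_qpp = (8064*p + 12300*q)/(9540*p^2 + 26880*p*q + 20500*q^2 + 4149), Gamma_qpq = 0, Gamma_qqq = (13440*p + 20500*q)/(9540*p^2 + 26880*p*q + 20500*q^2 + 4149)


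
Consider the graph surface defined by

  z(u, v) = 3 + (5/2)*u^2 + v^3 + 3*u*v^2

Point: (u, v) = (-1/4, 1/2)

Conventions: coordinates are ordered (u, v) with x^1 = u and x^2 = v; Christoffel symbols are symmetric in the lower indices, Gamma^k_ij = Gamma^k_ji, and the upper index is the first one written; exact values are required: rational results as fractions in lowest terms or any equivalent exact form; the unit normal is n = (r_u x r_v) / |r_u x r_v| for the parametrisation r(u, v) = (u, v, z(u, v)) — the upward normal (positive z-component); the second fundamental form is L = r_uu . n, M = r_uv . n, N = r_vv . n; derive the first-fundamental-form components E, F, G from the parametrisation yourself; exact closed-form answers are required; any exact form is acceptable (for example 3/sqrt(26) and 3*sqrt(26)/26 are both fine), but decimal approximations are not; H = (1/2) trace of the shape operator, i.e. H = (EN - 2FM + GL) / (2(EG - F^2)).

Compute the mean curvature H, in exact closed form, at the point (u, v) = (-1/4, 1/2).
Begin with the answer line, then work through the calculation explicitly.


Answer: H = 11*sqrt(5)/10

z_u = -1/2, z_v = 0, z_uu = 5, z_uv = 3, z_vv = 3/2
E = 5/4, F = 0, G = 1; answer radicand W^2 = 5/4
unnormalised second-form numerators: l = 5, m = 3, n = 3/2; L = l/sqrt(5/4), and similarly M = m/sqrt(W^2), N = n/sqrt(W^2)
H = (E*n - 2*F*m + G*l) / (2*(EG - F^2)*sqrt(W^2)); E*n - 2*F*m + G*l = 55/8, EG - F^2 = 5/4, so H = (11/4)/sqrt(5/4)


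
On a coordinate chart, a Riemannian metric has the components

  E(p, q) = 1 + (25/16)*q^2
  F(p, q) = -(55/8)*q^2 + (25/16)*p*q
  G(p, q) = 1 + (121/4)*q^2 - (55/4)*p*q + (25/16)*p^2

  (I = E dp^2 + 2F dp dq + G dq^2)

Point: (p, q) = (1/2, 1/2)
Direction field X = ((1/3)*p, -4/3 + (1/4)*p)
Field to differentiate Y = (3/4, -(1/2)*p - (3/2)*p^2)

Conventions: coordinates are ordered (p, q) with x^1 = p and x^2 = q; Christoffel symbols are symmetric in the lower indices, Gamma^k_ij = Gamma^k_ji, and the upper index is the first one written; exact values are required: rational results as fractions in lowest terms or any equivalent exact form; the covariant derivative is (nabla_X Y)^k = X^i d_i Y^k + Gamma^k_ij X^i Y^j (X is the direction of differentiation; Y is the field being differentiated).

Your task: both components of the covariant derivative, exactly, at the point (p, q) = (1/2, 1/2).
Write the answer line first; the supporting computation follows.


Answer: (nabla_X Y)^p = -325/567, (nabla_X Y)^q = 916/567

E = 89/64, F = -85/64, G = 353/64 at the point
E_p = 0, E_q = 25/16, F_p = 25/32, F_q = -195/32, G_p = -85/16, G_q = 187/8
EG - F^2 = 189/32;  g^inv = (32/189) * [[353/64, 85/64], [85/64, 89/64]]
first-kind symbols [ij,l] = (1/2)(d_i g_jl + d_j g_il - d_l g_ij): [pp,p] = E_p/2 = 0, [pp,q] = F_p - E_q/2 = 0, [pq,p] = E_q/2 = 25/32, [pq,q] = G_p/2 = -85/32, [qq,p] = F_q - G_p/2 = -55/16, [qq,q] = G_q/2 = 187/16
Gamma^p_ij = (G*[ij,p] - F*[ij,q])/(EG - F^2), Gamma^q_ij = (E*[ij,q] - F*[ij,p])/(EG - F^2)
Gamma_ppp = 0, Gamma_ppq = 25/189, Gamma_pqq = -110/189, Gamma_qpp = 0, Gamma_qpq = -85/189, Gamma_qqq = 374/189
X = (1/6, -29/24), Y = (3/4, -5/8) at the point


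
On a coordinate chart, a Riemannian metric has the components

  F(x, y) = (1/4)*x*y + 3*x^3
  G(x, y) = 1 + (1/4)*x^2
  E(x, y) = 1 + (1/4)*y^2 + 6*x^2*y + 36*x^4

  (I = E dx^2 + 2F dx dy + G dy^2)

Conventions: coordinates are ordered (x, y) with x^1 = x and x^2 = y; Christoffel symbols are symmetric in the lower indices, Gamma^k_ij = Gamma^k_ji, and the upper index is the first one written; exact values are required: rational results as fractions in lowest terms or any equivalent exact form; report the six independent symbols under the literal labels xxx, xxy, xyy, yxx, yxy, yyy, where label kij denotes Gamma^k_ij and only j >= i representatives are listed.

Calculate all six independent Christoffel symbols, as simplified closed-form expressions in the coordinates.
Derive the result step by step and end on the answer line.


E = 1 + (1/4)*y^2 + 6*x^2*y + 36*x^4; F = (1/4)*x*y + 3*x^3; G = 1 + (1/4)*x^2
Gamma^k_ij = (1/2) g^{kl} (d_i g_jl + d_j g_il - d_l g_ij), with g^inv = (1/(EG-F^2)) [[G, -F], [-F, E]]
first partials: E_x = 12*x*y + 144*x^3, E_y = (1/2)*y + 6*x^2, F_x = (1/4)*y + 9*x^2, F_y = (1/4)*x, G_x = (1/2)*x, G_y = 0
D = EG - F^2 = 1 + (1/4)*y^2 + (1/4)*x^2 + 6*x^2*y + 36*x^4
expanded: Gamma^x_xx = (G E_x - 2F F_x + F E_y)/(2D), Gamma^x_xy = (G E_y - F G_x)/(2D), Gamma^x_yy = (2G F_y - G G_x - F G_y)/(2D), Gamma^y_xx = (2E F_x - E E_y - F E_x)/(2D), Gamma^y_xy = (E G_x - F E_y)/(2D), Gamma^y_yy = (E G_y - 2F F_y + F G_x)/(2D); substitute and cancel common factors

Answer: Gamma_xxx = (288*x^3 + 24*x*y)/(144*x^4 + 24*x^2*y + x^2 + y^2 + 4), Gamma_xxy = (12*x^2 + y)/(144*x^4 + 24*x^2*y + x^2 + y^2 + 4), Gamma_xyy = 0, Gamma_yxx = 24*x^2/(144*x^4 + 24*x^2*y + x^2 + y^2 + 4), Gamma_yxy = x/(144*x^4 + 24*x^2*y + x^2 + y^2 + 4), Gamma_yyy = 0


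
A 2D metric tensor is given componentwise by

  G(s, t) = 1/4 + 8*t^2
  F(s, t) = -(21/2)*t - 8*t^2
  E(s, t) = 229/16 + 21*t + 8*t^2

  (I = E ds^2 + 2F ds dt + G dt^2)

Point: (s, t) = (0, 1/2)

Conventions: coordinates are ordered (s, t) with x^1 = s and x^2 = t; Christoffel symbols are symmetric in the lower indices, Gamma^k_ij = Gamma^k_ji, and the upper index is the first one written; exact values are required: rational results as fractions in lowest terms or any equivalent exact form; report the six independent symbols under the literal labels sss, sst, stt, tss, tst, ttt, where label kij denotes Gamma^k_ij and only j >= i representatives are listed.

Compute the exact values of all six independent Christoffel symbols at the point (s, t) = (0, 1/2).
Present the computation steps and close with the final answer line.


E = 429/16, F = -29/4, G = 9/4 at the point
E_s = 0, E_t = 29, F_s = 0, F_t = -37/2, G_s = 0, G_t = 8
EG - F^2 = 497/64;  g^inv = (64/497) * [[9/4, 29/4], [29/4, 429/16]]
first-kind symbols [ij,l] = (1/2)(d_i g_jl + d_j g_il - d_l g_ij): [ss,s] = E_s/2 = 0, [ss,t] = F_s - E_t/2 = -29/2, [st,s] = E_t/2 = 29/2, [st,t] = G_s/2 = 0, [tt,s] = F_t - G_s/2 = -37/2, [tt,t] = G_t/2 = 4
Gamma^s_ij = (G*[ij,s] - F*[ij,t])/(EG - F^2), Gamma^t_ij = (E*[ij,t] - F*[ij,s])/(EG - F^2)

Answer: Gamma_sss = -6728/497, Gamma_sst = 2088/497, Gamma_stt = -808/497, Gamma_tss = -24882/497, Gamma_tst = 6728/497, Gamma_ttt = -1720/497


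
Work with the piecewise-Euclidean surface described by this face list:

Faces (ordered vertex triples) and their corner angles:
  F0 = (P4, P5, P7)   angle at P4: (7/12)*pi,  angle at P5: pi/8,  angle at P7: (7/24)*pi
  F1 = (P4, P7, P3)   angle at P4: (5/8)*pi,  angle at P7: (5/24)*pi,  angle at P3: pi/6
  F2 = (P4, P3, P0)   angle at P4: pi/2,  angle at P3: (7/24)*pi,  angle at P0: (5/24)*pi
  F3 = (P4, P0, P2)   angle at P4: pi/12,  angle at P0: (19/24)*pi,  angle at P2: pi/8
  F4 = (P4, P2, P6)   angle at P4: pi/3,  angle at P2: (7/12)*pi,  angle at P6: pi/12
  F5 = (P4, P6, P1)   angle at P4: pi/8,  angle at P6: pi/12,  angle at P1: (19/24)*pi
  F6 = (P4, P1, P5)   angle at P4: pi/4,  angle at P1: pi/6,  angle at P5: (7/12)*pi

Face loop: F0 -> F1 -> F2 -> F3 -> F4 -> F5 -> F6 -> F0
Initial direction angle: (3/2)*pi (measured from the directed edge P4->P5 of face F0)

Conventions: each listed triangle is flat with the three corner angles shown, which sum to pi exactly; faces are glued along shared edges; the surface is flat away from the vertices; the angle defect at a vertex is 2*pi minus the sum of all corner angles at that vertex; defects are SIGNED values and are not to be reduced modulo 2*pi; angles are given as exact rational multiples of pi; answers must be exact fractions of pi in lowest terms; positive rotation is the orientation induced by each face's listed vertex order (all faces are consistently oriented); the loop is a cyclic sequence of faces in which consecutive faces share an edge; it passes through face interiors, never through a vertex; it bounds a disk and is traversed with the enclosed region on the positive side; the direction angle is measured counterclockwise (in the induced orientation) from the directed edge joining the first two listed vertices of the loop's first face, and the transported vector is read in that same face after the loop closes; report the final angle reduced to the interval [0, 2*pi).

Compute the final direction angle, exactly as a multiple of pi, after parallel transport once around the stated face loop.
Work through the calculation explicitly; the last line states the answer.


enclosed vertex P4: corner angles sum to (5/2)*pi, defect = 2*pi - (5/2)*pi = -pi/2
the rotation equals the total enclosed defect, so the final angle is initial + defects (mod 2*pi)
final angle = (3/2)*pi - pi/2 = pi (mod 2*pi)

Answer: final direction angle = pi


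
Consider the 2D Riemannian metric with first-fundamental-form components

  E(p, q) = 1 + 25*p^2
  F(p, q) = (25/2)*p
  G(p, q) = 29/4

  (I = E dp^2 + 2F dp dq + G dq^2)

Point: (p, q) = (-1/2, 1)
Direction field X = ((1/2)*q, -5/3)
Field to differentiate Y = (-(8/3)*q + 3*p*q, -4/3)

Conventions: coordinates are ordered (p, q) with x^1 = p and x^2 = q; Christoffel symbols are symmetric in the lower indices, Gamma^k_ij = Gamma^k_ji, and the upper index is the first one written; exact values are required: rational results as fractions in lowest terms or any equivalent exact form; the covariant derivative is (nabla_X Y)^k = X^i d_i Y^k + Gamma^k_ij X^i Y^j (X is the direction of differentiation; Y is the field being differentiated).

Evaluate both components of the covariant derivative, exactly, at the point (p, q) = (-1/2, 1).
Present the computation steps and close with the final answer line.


E = 29/4, F = -25/4, G = 29/4 at the point
E_p = -25, E_q = 0, F_p = 25/2, F_q = 0, G_p = 0, G_q = 0
EG - F^2 = 27/2;  g^inv = (2/27) * [[29/4, 25/4], [25/4, 29/4]]
first-kind symbols [ij,l] = (1/2)(d_i g_jl + d_j g_il - d_l g_ij): [pp,p] = E_p/2 = -25/2, [pp,q] = F_p - E_q/2 = 25/2, [pq,p] = E_q/2 = 0, [pq,q] = G_p/2 = 0, [qq,p] = F_q - G_p/2 = 0, [qq,q] = G_q/2 = 0
Gamma^p_ij = (G*[ij,p] - F*[ij,q])/(EG - F^2), Gamma^q_ij = (E*[ij,q] - F*[ij,p])/(EG - F^2)
Gamma_ppp = -25/27, Gamma_ppq = 0, Gamma_pqq = 0, Gamma_qpp = 25/27, Gamma_qpq = 0, Gamma_qqq = 0
X = (1/2, -5/3), Y = (-25/6, -4/3) at the point

Answer: (nabla_X Y)^p = 3361/324, (nabla_X Y)^q = -625/324


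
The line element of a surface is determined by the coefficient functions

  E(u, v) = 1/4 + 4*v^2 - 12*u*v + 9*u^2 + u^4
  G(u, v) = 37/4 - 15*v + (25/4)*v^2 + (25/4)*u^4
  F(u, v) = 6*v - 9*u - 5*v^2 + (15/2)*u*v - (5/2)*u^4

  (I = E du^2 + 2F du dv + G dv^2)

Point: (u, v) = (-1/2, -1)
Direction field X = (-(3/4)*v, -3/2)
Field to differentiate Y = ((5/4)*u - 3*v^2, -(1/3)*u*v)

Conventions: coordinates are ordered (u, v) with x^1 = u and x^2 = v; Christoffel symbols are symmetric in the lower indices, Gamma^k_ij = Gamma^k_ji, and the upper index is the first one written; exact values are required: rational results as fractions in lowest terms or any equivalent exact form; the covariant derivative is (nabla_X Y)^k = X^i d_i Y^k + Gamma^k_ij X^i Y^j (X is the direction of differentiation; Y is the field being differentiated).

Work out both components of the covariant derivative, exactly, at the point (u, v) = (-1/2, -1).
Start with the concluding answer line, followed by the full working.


Answer: (nabla_X Y)^u = -53225/3048, (nabla_X Y)^v = -31/3048

E = 9/16, F = -93/32, G = 1977/64 at the point
E_u = 5/2, E_v = -2, F_u = -61/4, F_v = 49/4, G_u = -25/8, G_v = -55/2
EG - F^2 = 1143/128;  g^inv = (128/1143) * [[1977/64, 93/32], [93/32, 9/16]]
first-kind symbols [ij,l] = (1/2)(d_i g_jl + d_j g_il - d_l g_ij): [uu,u] = E_u/2 = 5/4, [uu,v] = F_u - E_v/2 = -57/4, [uv,u] = E_v/2 = -1, [uv,v] = G_u/2 = -25/16, [vv,u] = F_v - G_u/2 = 221/16, [vv,v] = G_v/2 = -55/4
Gamma^u_ij = (G*[ij,u] - F*[ij,v])/(EG - F^2), Gamma^v_ij = (E*[ij,v] - F*[ij,u])/(EG - F^2)
Gamma_uuu = -239/762, Gamma_uuv = -6047/1524, Gamma_uvv = 131999/3048, Gamma_vuu = -187/381, Gamma_vuv = -323/762, Gamma_vvv = 5531/1524
X = (3/4, -3/2), Y = (-29/8, -1/6) at the point


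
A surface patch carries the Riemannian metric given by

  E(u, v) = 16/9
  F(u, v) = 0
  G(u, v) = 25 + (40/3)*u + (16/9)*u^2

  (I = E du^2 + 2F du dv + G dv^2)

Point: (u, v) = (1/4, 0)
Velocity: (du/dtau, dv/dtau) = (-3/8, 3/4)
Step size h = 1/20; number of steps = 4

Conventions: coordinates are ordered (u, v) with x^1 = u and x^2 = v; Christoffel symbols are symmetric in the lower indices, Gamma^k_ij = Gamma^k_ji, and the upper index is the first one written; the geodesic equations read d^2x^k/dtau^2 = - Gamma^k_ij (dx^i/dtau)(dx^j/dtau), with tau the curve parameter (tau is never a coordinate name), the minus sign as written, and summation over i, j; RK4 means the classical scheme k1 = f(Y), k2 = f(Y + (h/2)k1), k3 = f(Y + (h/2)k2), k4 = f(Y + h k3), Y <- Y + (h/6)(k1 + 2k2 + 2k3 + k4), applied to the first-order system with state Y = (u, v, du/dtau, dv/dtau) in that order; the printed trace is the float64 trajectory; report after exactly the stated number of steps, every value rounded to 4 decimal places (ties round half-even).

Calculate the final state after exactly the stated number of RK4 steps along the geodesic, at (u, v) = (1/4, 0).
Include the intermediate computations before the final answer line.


f(Y) = (du/dtau, dv/dtau, -Gamma^u_ij Y'^i Y'^j, -Gamma^v_ij Y'^i Y'^j) with the Gammas evaluated at the stage position; h = 0.050000; intermediate values shown to 6 dp
step 0: u = 0.2500, v = 0.0000, du/dtau = -0.3750, dv/dtau = 0.7500
step 1:
  k1: at (u, v) = (0.250000, 0.000000), (du/dtau, dv/dtau) = (-0.375000, 0.750000); Gamma_uuu = 0.000000, Gamma_uuv = 0.000000, Gamma_uvv = -4.000000, Gamma_vuu = 0.000000, Gamma_vuv = 0.250000, Gamma_vvv = 0.000000; k1 = (-0.375000, 0.750000, 2.250000, 0.140625)
  k2: at (u, v) = (0.240625, 0.018750), (du/dtau, dv/dtau) = (-0.318750, 0.753516); Gamma_uuu = 0.000000, Gamma_uuv = 0.000000, Gamma_uvv = -3.990625, Gamma_vuu = 0.000000, Gamma_vuv = 0.250587, Gamma_vvv = 0.000000; k2 = (-0.318750, 0.753516, 2.265820, 0.120374)
  k3: at (u, v) = (0.242031, 0.018838), (du/dtau, dv/dtau) = (-0.318354, 0.753009); Gamma_uuu = 0.000000, Gamma_uuv = 0.000000, Gamma_uvv = -3.992031, Gamma_vuu = 0.000000, Gamma_vuv = 0.250499, Gamma_vvv = 0.000000; k3 = (-0.318354, 0.753009, 2.263574, 0.120101)
  k4: at (u, v) = (0.234082, 0.037650), (du/dtau, dv/dtau) = (-0.261821, 0.756005); Gamma_uuu = 0.000000, Gamma_uuv = 0.000000, Gamma_uvv = -3.984082, Gamma_vuu = 0.000000, Gamma_vuv = 0.250999, Gamma_vvv = 0.000000; k4 = (-0.261821, 0.756005, 2.277077, 0.099365)
  Y <- Y + (h/6)(k1 + 2k2 + 2k3 + k4): u = 0.2341, v = 0.0377, du/dtau = -0.2618, dv/dtau = 0.7560
step 2:
  k1: at (u, v) = (0.234075, 0.037659), (du/dtau, dv/dtau) = (-0.261784, 0.756008); Gamma_uuu = 0.000000, Gamma_uuv = 0.000000, Gamma_uvv = -3.984075, Gamma_vuu = 0.000000, Gamma_vuv = 0.250999, Gamma_vvv = 0.000000; k1 = (-0.261784, 0.756008, 2.277089, 0.099351)
  k2: at (u, v) = (0.227530, 0.056559), (du/dtau, dv/dtau) = (-0.204857, 0.758492); Gamma_uuu = 0.000000, Gamma_uuv = 0.000000, Gamma_uvv = -3.977530, Gamma_vuu = 0.000000, Gamma_vuv = 0.251412, Gamma_vvv = 0.000000; k2 = (-0.204857, 0.758492, 2.288311, 0.078130)
  k3: at (u, v) = (0.228953, 0.056621), (du/dtau, dv/dtau) = (-0.204577, 0.757961); Gamma_uuu = 0.000000, Gamma_uuv = 0.000000, Gamma_uvv = -3.978953, Gamma_vuu = 0.000000, Gamma_vuv = 0.251322, Gamma_vvv = 0.000000; k3 = (-0.204577, 0.757961, 2.285929, 0.077941)
  k4: at (u, v) = (0.223846, 0.075557), (du/dtau, dv/dtau) = (-0.147488, 0.759905); Gamma_uuu = 0.000000, Gamma_uuv = 0.000000, Gamma_uvv = -3.973846, Gamma_vuu = 0.000000, Gamma_vuv = 0.251645, Gamma_vvv = 0.000000; k4 = (-0.147488, 0.759905, 2.294719, 0.056407)
  Y <- Y + (h/6)(k1 + 2k2 + 2k3 + k4): u = 0.2238, v = 0.0756, du/dtau = -0.1474, dv/dtau = 0.7599
step 3:
  k1: at (u, v) = (0.223840, 0.075566), (du/dtau, dv/dtau) = (-0.147449, 0.759907); Gamma_uuu = 0.000000, Gamma_uuv = 0.000000, Gamma_uvv = -3.973840, Gamma_vuu = 0.000000, Gamma_vuv = 0.251646, Gamma_vvv = 0.000000; k1 = (-0.147449, 0.759907, 2.294728, 0.056392)
  k2: at (u, v) = (0.220154, 0.094563), (du/dtau, dv/dtau) = (-0.090081, 0.761317); Gamma_uuu = 0.000000, Gamma_uuv = 0.000000, Gamma_uvv = -3.970154, Gamma_vuu = 0.000000, Gamma_vuv = 0.251879, Gamma_vvv = 0.000000; k2 = (-0.090081, 0.761317, 2.301114, 0.034548)
  k3: at (u, v) = (0.221588, 0.094599), (du/dtau, dv/dtau) = (-0.089921, 0.760771); Gamma_uuu = 0.000000, Gamma_uuv = 0.000000, Gamma_uvv = -3.971588, Gamma_vuu = 0.000000, Gamma_vuv = 0.251788, Gamma_vvv = 0.000000; k3 = (-0.089921, 0.760771, 2.298644, 0.034449)
  k4: at (u, v) = (0.219344, 0.113604), (du/dtau, dv/dtau) = (-0.032517, 0.761629); Gamma_uuu = 0.000000, Gamma_uuv = 0.000000, Gamma_uvv = -3.969344, Gamma_vuu = 0.000000, Gamma_vuv = 0.251931, Gamma_vvv = 0.000000; k4 = (-0.032517, 0.761629, 2.302535, 0.012478)
  Y <- Y + (h/6)(k1 + 2k2 + 2k3 + k4): u = 0.2193, v = 0.1136, du/dtau = -0.0325, dv/dtau = 0.7616
step 4:
  k1: at (u, v) = (0.219341, 0.113613), (du/dtau, dv/dtau) = (-0.032476, 0.761631); Gamma_uuu = 0.000000, Gamma_uuv = 0.000000, Gamma_uvv = -3.969341, Gamma_vuu = 0.000000, Gamma_vuv = 0.251931, Gamma_vvv = 0.000000; k1 = (-0.032476, 0.761631, 2.302541, 0.012463)
  k2: at (u, v) = (0.218529, 0.132654), (du/dtau, dv/dtau) = (0.025088, 0.761942); Gamma_uuu = 0.000000, Gamma_uuv = 0.000000, Gamma_uvv = -3.968529, Gamma_vuu = 0.000000, Gamma_vuv = 0.251983, Gamma_vvv = 0.000000; k2 = (0.025088, 0.761942, 2.303954, -0.009634)
  k3: at (u, v) = (0.219968, 0.132662), (du/dtau, dv/dtau) = (0.025123, 0.761390); Gamma_uuu = 0.000000, Gamma_uuv = 0.000000, Gamma_uvv = -3.969968, Gamma_vuu = 0.000000, Gamma_vuv = 0.251891, Gamma_vvv = 0.000000; k3 = (0.025123, 0.761390, 2.301449, -0.009637)
  k4: at (u, v) = (0.220597, 0.151683), (du/dtau, dv/dtau) = (0.082597, 0.761149); Gamma_uuu = 0.000000, Gamma_uuv = 0.000000, Gamma_uvv = -3.970597, Gamma_vuu = 0.000000, Gamma_vuv = 0.251851, Gamma_vvv = 0.000000; k4 = (0.082597, 0.761149, 2.300357, -0.031667)
  Y <- Y + (h/6)(k1 + 2k2 + 2k3 + k4): u = 0.2206, v = 0.1517, du/dtau = 0.0826, dv/dtau = 0.7611

Answer: u = 0.2206, v = 0.1517, du/dtau = 0.0826, dv/dtau = 0.7611


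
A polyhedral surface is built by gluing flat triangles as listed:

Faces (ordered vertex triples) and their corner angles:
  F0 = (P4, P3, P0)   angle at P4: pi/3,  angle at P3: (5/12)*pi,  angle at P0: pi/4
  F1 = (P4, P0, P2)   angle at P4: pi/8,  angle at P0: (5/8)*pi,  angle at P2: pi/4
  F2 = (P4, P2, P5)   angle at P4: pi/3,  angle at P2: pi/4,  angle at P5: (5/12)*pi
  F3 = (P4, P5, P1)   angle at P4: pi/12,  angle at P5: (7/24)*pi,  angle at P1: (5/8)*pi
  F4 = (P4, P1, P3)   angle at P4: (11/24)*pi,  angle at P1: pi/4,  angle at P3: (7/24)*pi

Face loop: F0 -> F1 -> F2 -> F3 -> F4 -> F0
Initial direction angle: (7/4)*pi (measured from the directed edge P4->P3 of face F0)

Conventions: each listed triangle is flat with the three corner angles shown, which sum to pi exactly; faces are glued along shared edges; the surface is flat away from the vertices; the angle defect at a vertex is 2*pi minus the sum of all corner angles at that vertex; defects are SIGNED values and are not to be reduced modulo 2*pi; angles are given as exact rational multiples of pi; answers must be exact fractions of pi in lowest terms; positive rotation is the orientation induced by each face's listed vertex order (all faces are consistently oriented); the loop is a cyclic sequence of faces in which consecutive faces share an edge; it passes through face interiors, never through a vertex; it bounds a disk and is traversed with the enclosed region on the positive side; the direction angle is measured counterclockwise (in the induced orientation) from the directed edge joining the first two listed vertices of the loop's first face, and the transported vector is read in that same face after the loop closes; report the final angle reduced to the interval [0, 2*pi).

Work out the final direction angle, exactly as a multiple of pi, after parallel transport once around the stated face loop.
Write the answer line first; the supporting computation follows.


Answer: final direction angle = (5/12)*pi

enclosed vertex P4: corner angles sum to (4/3)*pi, defect = 2*pi - (4/3)*pi = (2/3)*pi
the rotation equals the total enclosed defect, so the final angle is initial + defects (mod 2*pi)
final angle = (7/4)*pi + (2/3)*pi = (5/12)*pi (mod 2*pi)


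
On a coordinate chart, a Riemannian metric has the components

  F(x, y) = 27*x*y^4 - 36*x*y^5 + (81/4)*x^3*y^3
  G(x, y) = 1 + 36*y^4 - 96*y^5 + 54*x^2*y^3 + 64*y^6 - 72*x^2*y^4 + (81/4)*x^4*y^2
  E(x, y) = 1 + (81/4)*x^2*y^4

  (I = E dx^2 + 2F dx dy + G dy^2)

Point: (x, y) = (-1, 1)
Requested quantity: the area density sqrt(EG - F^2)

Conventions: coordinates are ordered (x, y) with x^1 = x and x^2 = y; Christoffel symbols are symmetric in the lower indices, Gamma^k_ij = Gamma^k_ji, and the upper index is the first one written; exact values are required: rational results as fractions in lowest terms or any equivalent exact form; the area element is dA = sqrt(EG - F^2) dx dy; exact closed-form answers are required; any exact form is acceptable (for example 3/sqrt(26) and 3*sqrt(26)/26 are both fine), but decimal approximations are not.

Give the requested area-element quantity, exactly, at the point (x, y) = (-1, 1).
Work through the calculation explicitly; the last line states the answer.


E = 85/4, F = -45/4, G = 29/4; EG - F^2 = 55/2

Answer: sqrt(EG - F^2) = sqrt(110)/2


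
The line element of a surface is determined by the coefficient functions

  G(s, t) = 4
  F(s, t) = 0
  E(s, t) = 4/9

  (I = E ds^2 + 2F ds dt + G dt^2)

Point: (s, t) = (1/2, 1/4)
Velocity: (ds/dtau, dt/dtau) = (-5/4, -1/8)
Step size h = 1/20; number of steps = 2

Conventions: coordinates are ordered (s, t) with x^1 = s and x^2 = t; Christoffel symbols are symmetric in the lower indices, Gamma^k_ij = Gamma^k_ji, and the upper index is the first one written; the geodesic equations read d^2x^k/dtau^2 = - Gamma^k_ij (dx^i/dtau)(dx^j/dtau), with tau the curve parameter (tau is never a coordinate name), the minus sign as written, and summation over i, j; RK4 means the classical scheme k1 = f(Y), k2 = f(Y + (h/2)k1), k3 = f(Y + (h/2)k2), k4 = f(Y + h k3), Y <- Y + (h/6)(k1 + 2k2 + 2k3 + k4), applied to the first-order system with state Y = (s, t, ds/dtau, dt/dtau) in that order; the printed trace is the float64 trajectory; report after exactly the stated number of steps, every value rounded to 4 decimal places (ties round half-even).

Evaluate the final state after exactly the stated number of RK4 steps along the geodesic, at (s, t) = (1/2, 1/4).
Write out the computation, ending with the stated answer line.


f(Y) = (ds/dtau, dt/dtau, -Gamma^s_ij Y'^i Y'^j, -Gamma^t_ij Y'^i Y'^j) with the Gammas evaluated at the stage position; h = 0.050000; intermediate values shown to 6 dp
step 0: s = 0.5000, t = 0.2500, ds/dtau = -1.2500, dt/dtau = -0.1250
step 1:
  k1: at (s, t) = (0.500000, 0.250000), (ds/dtau, dt/dtau) = (-1.250000, -0.125000); Gamma_sss = 0.000000, Gamma_sst = 0.000000, Gamma_stt = 0.000000, Gamma_tss = 0.000000, Gamma_tst = 0.000000, Gamma_ttt = 0.000000; k1 = (-1.250000, -0.125000, 0.000000, 0.000000)
  k2: at (s, t) = (0.468750, 0.246875), (ds/dtau, dt/dtau) = (-1.250000, -0.125000); Gamma_sss = 0.000000, Gamma_sst = 0.000000, Gamma_stt = 0.000000, Gamma_tss = 0.000000, Gamma_tst = 0.000000, Gamma_ttt = 0.000000; k2 = (-1.250000, -0.125000, 0.000000, 0.000000)
  k3: at (s, t) = (0.468750, 0.246875), (ds/dtau, dt/dtau) = (-1.250000, -0.125000); Gamma_sss = 0.000000, Gamma_sst = 0.000000, Gamma_stt = 0.000000, Gamma_tss = 0.000000, Gamma_tst = 0.000000, Gamma_ttt = 0.000000; k3 = (-1.250000, -0.125000, 0.000000, 0.000000)
  k4: at (s, t) = (0.437500, 0.243750), (ds/dtau, dt/dtau) = (-1.250000, -0.125000); Gamma_sss = 0.000000, Gamma_sst = 0.000000, Gamma_stt = 0.000000, Gamma_tss = 0.000000, Gamma_tst = 0.000000, Gamma_ttt = 0.000000; k4 = (-1.250000, -0.125000, 0.000000, 0.000000)
  Y <- Y + (h/6)(k1 + 2k2 + 2k3 + k4): s = 0.4375, t = 0.2437, ds/dtau = -1.2500, dt/dtau = -0.1250
step 2:
  k1: at (s, t) = (0.437500, 0.243750), (ds/dtau, dt/dtau) = (-1.250000, -0.125000); Gamma_sss = 0.000000, Gamma_sst = 0.000000, Gamma_stt = 0.000000, Gamma_tss = 0.000000, Gamma_tst = 0.000000, Gamma_ttt = 0.000000; k1 = (-1.250000, -0.125000, 0.000000, 0.000000)
  k2: at (s, t) = (0.406250, 0.240625), (ds/dtau, dt/dtau) = (-1.250000, -0.125000); Gamma_sss = 0.000000, Gamma_sst = 0.000000, Gamma_stt = 0.000000, Gamma_tss = 0.000000, Gamma_tst = 0.000000, Gamma_ttt = 0.000000; k2 = (-1.250000, -0.125000, 0.000000, 0.000000)
  k3: at (s, t) = (0.406250, 0.240625), (ds/dtau, dt/dtau) = (-1.250000, -0.125000); Gamma_sss = 0.000000, Gamma_sst = 0.000000, Gamma_stt = 0.000000, Gamma_tss = 0.000000, Gamma_tst = 0.000000, Gamma_ttt = 0.000000; k3 = (-1.250000, -0.125000, 0.000000, 0.000000)
  k4: at (s, t) = (0.375000, 0.237500), (ds/dtau, dt/dtau) = (-1.250000, -0.125000); Gamma_sss = 0.000000, Gamma_sst = 0.000000, Gamma_stt = 0.000000, Gamma_tss = 0.000000, Gamma_tst = 0.000000, Gamma_ttt = 0.000000; k4 = (-1.250000, -0.125000, 0.000000, 0.000000)
  Y <- Y + (h/6)(k1 + 2k2 + 2k3 + k4): s = 0.3750, t = 0.2375, ds/dtau = -1.2500, dt/dtau = -0.1250

Answer: s = 0.3750, t = 0.2375, ds/dtau = -1.2500, dt/dtau = -0.1250


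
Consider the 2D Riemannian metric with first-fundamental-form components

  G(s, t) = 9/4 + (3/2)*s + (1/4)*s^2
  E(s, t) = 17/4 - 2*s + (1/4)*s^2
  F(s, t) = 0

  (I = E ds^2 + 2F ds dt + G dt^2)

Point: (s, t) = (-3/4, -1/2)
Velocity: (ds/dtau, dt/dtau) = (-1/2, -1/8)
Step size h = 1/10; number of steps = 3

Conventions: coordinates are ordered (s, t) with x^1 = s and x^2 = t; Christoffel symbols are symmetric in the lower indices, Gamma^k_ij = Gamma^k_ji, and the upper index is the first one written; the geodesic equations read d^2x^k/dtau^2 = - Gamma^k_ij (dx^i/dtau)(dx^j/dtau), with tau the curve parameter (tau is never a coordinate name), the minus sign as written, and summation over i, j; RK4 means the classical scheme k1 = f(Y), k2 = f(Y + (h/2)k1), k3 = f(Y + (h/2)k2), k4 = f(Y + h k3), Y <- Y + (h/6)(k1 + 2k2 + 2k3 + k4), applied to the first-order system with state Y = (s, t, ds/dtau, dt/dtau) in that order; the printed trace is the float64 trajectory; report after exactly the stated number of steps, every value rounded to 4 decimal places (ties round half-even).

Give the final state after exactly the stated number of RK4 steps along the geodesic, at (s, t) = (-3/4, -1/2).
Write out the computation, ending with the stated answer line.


f(Y) = (ds/dtau, dt/dtau, -Gamma^s_ij Y'^i Y'^j, -Gamma^t_ij Y'^i Y'^j) with the Gammas evaluated at the stage position; h = 0.100000; intermediate values shown to 6 dp
step 0: s = -0.7500, t = -0.5000, ds/dtau = -0.5000, dt/dtau = -0.1250
step 1:
  k1: at (s, t) = (-0.750000, -0.500000), (ds/dtau, dt/dtau) = (-0.500000, -0.125000); Gamma_sss = -0.201592, Gamma_sst = 0.000000, Gamma_stt = -0.095491, Gamma_tss = 0.000000, Gamma_tst = 0.444444, Gamma_ttt = 0.000000; k1 = (-0.500000, -0.125000, 0.051890, -0.055556)
  k2: at (s, t) = (-0.775000, -0.506250), (ds/dtau, dt/dtau) = (-0.497406, -0.127778); Gamma_sss = -0.200625, Gamma_sst = 0.000000, Gamma_stt = -0.093485, Gamma_tss = 0.000000, Gamma_tst = 0.449438, Gamma_ttt = 0.000000; k2 = (-0.497406, -0.127778, 0.051163, -0.057130)
  k3: at (s, t) = (-0.774870, -0.506389), (ds/dtau, dt/dtau) = (-0.497442, -0.127857); Gamma_sss = -0.200630, Gamma_sst = 0.000000, Gamma_stt = -0.093495, Gamma_tss = 0.000000, Gamma_tst = 0.449412, Gamma_ttt = 0.000000; k3 = (-0.497442, -0.127857, 0.051174, -0.057166)
  k4: at (s, t) = (-0.799744, -0.512786), (ds/dtau, dt/dtau) = (-0.494883, -0.130717); Gamma_sss = -0.199677, Gamma_sst = 0.000000, Gamma_stt = -0.091534, Gamma_tss = 0.000000, Gamma_tst = 0.454493, Gamma_ttt = 0.000000; k4 = (-0.494883, -0.130717, 0.050467, -0.058802)
  Y <- Y + (h/6)(k1 + 2k2 + 2k3 + k4): s = -0.7997, t = -0.5128, ds/dtau = -0.4949, dt/dtau = -0.1307
step 2:
  k1: at (s, t) = (-0.799743, -0.512783), (ds/dtau, dt/dtau) = (-0.494883, -0.130716); Gamma_sss = -0.199677, Gamma_sst = 0.000000, Gamma_stt = -0.091534, Gamma_tss = 0.000000, Gamma_tst = 0.454492, Gamma_ttt = 0.000000; k1 = (-0.494883, -0.130716, 0.050467, -0.058801)
  k2: at (s, t) = (-0.824487, -0.519319), (ds/dtau, dt/dtau) = (-0.492359, -0.133656); Gamma_sss = -0.198737, Gamma_sst = 0.000000, Gamma_stt = -0.089617, Gamma_tss = 0.000000, Gamma_tst = 0.459662, Gamma_ttt = 0.000000; k2 = (-0.492359, -0.133656, 0.049778, -0.060498)
  k3: at (s, t) = (-0.824361, -0.519466), (ds/dtau, dt/dtau) = (-0.492394, -0.133741); Gamma_sss = -0.198742, Gamma_sst = 0.000000, Gamma_stt = -0.089627, Gamma_tss = 0.000000, Gamma_tst = 0.459635, Gamma_ttt = 0.000000; k3 = (-0.492394, -0.133741, 0.049789, -0.060537)
  k4: at (s, t) = (-0.848982, -0.526157), (ds/dtau, dt/dtau) = (-0.489904, -0.136770); Gamma_sss = -0.197816, Gamma_sst = 0.000000, Gamma_stt = -0.087751, Gamma_tss = 0.000000, Gamma_tst = 0.464896, Gamma_ttt = 0.000000; k4 = (-0.489904, -0.136770, 0.049118, -0.062300)
  Y <- Y + (h/6)(k1 + 2k2 + 2k3 + k4): s = -0.8490, t = -0.5262, ds/dtau = -0.4899, dt/dtau = -0.1368
step 3:
  k1: at (s, t) = (-0.848981, -0.526154), (ds/dtau, dt/dtau) = (-0.489904, -0.136769); Gamma_sss = -0.197816, Gamma_sst = 0.000000, Gamma_stt = -0.087751, Gamma_tss = 0.000000, Gamma_tst = 0.464896, Gamma_ttt = 0.000000; k1 = (-0.489904, -0.136769, 0.049118, -0.062299)
  k2: at (s, t) = (-0.873476, -0.532993), (ds/dtau, dt/dtau) = (-0.487448, -0.139884); Gamma_sss = -0.196902, Gamma_sst = 0.000000, Gamma_stt = -0.085917, Gamma_tss = 0.000000, Gamma_tst = 0.470251, Gamma_ttt = 0.000000; k2 = (-0.487448, -0.139884, 0.048466, -0.064129)
  k3: at (s, t) = (-0.873354, -0.533149), (ds/dtau, dt/dtau) = (-0.487481, -0.139975); Gamma_sss = -0.196907, Gamma_sst = 0.000000, Gamma_stt = -0.085927, Gamma_tss = 0.000000, Gamma_tst = 0.470224, Gamma_ttt = 0.000000; k3 = (-0.487481, -0.139975, 0.048476, -0.064172)
  k4: at (s, t) = (-0.897729, -0.540152), (ds/dtau, dt/dtau) = (-0.485057, -0.143186); Gamma_sss = -0.196005, Gamma_sst = 0.000000, Gamma_stt = -0.084132, Gamma_tss = 0.000000, Gamma_tst = 0.475676, Gamma_ttt = 0.000000; k4 = (-0.485057, -0.143186, 0.047841, -0.066074)
  Y <- Y + (h/6)(k1 + 2k2 + 2k3 + k4): s = -0.8977, t = -0.5401, ds/dtau = -0.4851, dt/dtau = -0.1432

Answer: s = -0.8977, t = -0.5401, ds/dtau = -0.4851, dt/dtau = -0.1432
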